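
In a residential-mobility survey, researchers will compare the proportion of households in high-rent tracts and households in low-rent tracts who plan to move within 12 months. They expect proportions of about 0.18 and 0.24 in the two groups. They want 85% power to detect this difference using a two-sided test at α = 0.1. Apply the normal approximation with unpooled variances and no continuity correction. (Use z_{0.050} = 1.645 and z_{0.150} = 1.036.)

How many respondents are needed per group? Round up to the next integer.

n = (z_{α/2} + z_β)² · [p₁(1−p₁) + p₂(1−p₂)] / (p₁ − p₂)²
  = (1.645 + 1.036)² · (0.18·0.82 + 0.24·0.76) / (-0.06)²
  = (2.681)² · (0.1476 + 0.1824) / 0.0036
  = 7.1878 · 0.3300 / 0.0036
  = 658.88
Round up → n = 659 per group.

n = 659 per group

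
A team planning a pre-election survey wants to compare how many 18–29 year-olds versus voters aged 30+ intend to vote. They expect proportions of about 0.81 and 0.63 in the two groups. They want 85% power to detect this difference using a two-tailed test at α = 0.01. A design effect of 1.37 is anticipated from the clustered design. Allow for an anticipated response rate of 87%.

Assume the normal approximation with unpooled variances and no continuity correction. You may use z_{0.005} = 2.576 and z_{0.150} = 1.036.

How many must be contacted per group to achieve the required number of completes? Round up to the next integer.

n = (z_{α/2} + z_β)² · [p₁(1−p₁) + p₂(1−p₂)] / (p₁ − p₂)²
  = (2.576 + 1.036)² · (0.81·0.19 + 0.63·0.37) / (0.18)²
  = (3.612)² · (0.1539 + 0.2331) / 0.0324
  = 13.0465 · 0.3870 / 0.0324
  = 155.83
Design effect: 1.37 × 155.83 = 213.49.
Adjust for 87% response: 213.49 / 0.87 = 245.39.
Round up → n = 246 per group.

n = 246 per group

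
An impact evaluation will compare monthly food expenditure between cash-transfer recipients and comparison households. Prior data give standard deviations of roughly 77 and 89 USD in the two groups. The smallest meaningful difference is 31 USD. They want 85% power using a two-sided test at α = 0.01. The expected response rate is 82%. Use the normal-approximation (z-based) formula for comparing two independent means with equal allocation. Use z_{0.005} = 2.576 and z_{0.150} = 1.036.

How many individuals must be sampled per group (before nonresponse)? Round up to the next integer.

n = (z_{α/2} + z_β)² · (σ₁² + σ₂²) / δ²
  = (2.576 + 1.036)² · (77² + 89² = 13850) / 31²
  = 13.0465 · 13850 / 961
  = 188.03
Adjust for 82% response: 188.03 / 0.82 = 229.30.
Round up → n = 230 per group.

n = 230 per group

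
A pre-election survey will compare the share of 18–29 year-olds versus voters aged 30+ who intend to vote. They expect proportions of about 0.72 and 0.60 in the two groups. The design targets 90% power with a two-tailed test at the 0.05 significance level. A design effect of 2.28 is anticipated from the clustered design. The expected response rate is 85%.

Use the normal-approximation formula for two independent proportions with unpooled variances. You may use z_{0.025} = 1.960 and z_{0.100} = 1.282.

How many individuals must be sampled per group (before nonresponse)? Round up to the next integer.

n = (z_{α/2} + z_β)² · [p₁(1−p₁) + p₂(1−p₂)] / (p₁ − p₂)²
  = (1.960 + 1.282)² · (0.72·0.28 + 0.60·0.40) / (0.12)²
  = (3.242)² · (0.2016 + 0.2400) / 0.0144
  = 10.5106 · 0.4416 / 0.0144
  = 322.32
Design effect: 2.28 × 322.32 = 734.90.
Adjust for 85% response: 734.90 / 0.85 = 864.59.
Round up → n = 865 per group.

n = 865 per group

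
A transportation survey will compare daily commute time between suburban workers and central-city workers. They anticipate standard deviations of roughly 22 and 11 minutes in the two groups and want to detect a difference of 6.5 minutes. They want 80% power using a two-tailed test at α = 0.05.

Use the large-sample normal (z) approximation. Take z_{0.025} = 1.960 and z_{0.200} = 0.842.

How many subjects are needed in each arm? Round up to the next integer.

n = 113 per group

n = (z_{α/2} + z_β)² · (σ₁² + σ₂²) / δ²
  = (1.960 + 0.842)² · (22² + 11² = 605) / 6.5²
  = 7.8512 · 605 / 42.25
  = 112.43
Round up → n = 113 per group.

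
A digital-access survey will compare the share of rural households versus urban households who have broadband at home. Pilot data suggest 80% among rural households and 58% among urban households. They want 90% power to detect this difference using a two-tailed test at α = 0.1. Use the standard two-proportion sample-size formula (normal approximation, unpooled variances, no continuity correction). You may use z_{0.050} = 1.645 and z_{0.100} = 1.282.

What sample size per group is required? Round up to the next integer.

n = 72 per group

n = (z_{α/2} + z_β)² · [p₁(1−p₁) + p₂(1−p₂)] / (p₁ − p₂)²
  = (1.645 + 1.282)² · (0.80·0.20 + 0.58·0.42) / (0.22)²
  = (2.927)² · (0.1600 + 0.2436) / 0.0484
  = 8.5673 · 0.4036 / 0.0484
  = 71.44
Round up → n = 72 per group.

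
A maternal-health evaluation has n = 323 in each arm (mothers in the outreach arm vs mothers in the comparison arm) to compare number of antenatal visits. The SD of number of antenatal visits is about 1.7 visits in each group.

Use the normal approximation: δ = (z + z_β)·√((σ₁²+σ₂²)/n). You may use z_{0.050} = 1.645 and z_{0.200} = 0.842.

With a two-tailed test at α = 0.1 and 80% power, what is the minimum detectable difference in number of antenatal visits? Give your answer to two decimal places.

δ = (z_{α/2} + z_β) · √((σ₁²+σ₂²)/n)
  = (1.645 + 0.842) · √(5.78/323)
  = 2.487 · √0.01789
  = 2.487 · 0.1338
  = 0.3327

Minimum detectable difference ≈ 0.33 visits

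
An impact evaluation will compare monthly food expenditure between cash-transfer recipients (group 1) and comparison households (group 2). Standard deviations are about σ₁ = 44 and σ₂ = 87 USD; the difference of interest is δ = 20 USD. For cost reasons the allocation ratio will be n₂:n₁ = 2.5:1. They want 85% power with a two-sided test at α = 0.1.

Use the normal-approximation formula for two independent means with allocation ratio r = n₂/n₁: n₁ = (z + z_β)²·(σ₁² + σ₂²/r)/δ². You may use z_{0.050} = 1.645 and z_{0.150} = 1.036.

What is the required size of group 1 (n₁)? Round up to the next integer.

n₁ = 90

n₁ = (z_{α/2} + z_β)² · (σ₁² + σ₂²/r) / δ²
   = (1.645 + 1.036)² · (44² + 87²/2.5) / 20²
   = 7.1878 · (1936 + 3027.6) / 400
   = 7.1878 · 4963.6 / 400
   = 89.19
Round up → n₁ = 90; n₂ = r·n₁ = 2.5 × 90 = 225.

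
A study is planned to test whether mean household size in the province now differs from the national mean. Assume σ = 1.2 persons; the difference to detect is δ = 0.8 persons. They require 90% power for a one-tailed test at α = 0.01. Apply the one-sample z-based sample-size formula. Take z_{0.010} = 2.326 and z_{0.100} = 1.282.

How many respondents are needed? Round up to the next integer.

n = (z_α + z_β)² · σ² / δ²
  = (2.326 + 1.282)² · 1.2² / 0.8²
  = 13.0177 · 1.44 / 0.64
  = 29.29
Round up → n = 30.

n = 30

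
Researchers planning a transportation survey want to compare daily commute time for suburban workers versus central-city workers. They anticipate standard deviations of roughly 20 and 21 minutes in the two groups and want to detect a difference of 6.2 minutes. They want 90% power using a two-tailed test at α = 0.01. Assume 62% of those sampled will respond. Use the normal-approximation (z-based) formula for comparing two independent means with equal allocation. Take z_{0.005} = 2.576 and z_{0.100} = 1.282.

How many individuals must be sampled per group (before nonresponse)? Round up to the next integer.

n = 526 per group

n = (z_{α/2} + z_β)² · (σ₁² + σ₂²) / δ²
  = (2.576 + 1.282)² · (20² + 21² = 841) / 6.2²
  = 14.8842 · 841 / 38.44
  = 325.64
Adjust for 62% response: 325.64 / 0.62 = 525.22.
Round up → n = 526 per group.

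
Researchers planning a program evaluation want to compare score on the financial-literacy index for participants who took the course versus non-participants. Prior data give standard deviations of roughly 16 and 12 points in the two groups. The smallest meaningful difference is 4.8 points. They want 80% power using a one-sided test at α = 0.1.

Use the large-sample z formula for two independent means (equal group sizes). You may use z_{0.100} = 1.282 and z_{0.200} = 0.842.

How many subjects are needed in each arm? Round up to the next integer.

n = 79 per group

n = (z_α + z_β)² · (σ₁² + σ₂²) / δ²
  = (1.282 + 0.842)² · (16² + 12² = 400) / 4.8²
  = 4.5114 · 400 / 23.04
  = 78.32
Round up → n = 79 per group.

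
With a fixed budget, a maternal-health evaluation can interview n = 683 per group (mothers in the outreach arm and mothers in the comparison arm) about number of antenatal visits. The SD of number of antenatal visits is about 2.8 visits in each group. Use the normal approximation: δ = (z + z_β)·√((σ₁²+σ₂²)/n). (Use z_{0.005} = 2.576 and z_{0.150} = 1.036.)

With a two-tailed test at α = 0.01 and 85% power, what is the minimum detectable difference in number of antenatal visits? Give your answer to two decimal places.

Minimum detectable difference ≈ 0.55 visits

δ = (z_{α/2} + z_β) · √((σ₁²+σ₂²)/n)
  = (2.576 + 1.036) · √(15.68/683)
  = 3.612 · √0.02296
  = 3.612 · 0.1515
  = 0.5473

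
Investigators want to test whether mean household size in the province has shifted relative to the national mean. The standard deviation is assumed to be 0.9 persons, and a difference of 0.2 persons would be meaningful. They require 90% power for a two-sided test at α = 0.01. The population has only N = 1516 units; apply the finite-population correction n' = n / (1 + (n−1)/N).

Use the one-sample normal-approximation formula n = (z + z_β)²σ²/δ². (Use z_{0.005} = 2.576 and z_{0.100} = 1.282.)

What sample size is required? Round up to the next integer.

n = 252

n = (z_{α/2} + z_β)² · σ² / δ²
  = (2.576 + 1.282)² · 0.9² / 0.2²
  = 14.8842 · 0.81 / 0.04
  = 301.40
Finite-population correction (N = 1516): 301.40 / (1 + (301.40 − 1)/1516) = 251.56.
Round up → n = 252.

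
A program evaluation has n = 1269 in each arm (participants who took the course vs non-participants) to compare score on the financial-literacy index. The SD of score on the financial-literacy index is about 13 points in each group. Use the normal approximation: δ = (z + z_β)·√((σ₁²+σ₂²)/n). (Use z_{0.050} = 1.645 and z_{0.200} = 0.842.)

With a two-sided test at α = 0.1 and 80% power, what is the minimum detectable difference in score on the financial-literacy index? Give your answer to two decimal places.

δ = (z_{α/2} + z_β) · √((σ₁²+σ₂²)/n)
  = (1.645 + 0.842) · √(338/1269)
  = 2.487 · √0.26635
  = 2.487 · 0.5161
  = 1.2835

Minimum detectable difference ≈ 1.28 points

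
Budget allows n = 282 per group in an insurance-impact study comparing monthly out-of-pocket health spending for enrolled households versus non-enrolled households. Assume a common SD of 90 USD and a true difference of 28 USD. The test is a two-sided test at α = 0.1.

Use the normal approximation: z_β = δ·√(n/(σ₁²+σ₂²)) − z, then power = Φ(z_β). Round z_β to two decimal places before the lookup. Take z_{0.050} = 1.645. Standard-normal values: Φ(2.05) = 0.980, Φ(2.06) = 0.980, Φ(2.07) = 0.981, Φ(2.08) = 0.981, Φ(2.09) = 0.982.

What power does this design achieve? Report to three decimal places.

z_β = δ·√(n/(σ₁²+σ₂²)) − z_{α/2}
    = 28 · √(282/16200) − 1.645
    = 28 · 0.13194 − 1.645
    = 3.6942 − 1.645 = 2.0492 → 2.05
Power = Φ(2.05) = 0.980.

Power ≈ 0.980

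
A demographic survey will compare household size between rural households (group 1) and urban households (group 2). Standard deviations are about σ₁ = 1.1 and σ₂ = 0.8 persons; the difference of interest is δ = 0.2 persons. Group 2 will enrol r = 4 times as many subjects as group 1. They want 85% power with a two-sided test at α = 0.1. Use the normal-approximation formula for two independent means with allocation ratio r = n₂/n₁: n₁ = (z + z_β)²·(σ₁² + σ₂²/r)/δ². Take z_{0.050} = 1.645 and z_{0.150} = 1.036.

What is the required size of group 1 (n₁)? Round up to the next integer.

n₁ = 247

n₁ = (z_{α/2} + z_β)² · (σ₁² + σ₂²/r) / δ²
   = (1.645 + 1.036)² · (1.1² + 0.8²/4) / 0.2²
   = 7.1878 · (1.21 + 0.16) / 0.04
   = 7.1878 · 1.37 / 0.04
   = 246.18
Round up → n₁ = 247; n₂ = r·n₁ = 4 × 247 = 988.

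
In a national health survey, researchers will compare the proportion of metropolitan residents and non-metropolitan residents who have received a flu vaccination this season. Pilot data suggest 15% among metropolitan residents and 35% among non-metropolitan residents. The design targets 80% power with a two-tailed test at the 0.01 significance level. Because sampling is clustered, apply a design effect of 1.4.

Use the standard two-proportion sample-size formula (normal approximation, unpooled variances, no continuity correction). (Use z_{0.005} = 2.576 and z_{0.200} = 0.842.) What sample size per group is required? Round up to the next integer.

n = (z_{α/2} + z_β)² · [p₁(1−p₁) + p₂(1−p₂)] / (p₁ − p₂)²
  = (2.576 + 0.842)² · (0.15·0.85 + 0.35·0.65) / (-0.20)²
  = (3.418)² · (0.1275 + 0.2275) / 0.0400
  = 11.6827 · 0.3550 / 0.0400
  = 103.68
Design effect: 1.4 × 103.68 = 145.16.
Round up → n = 146 per group.

n = 146 per group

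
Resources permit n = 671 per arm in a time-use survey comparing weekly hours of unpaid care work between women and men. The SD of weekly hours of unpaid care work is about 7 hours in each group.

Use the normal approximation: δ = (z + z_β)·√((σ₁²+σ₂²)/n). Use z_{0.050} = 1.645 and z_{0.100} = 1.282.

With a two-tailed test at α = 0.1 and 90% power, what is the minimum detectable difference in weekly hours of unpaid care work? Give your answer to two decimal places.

Minimum detectable difference ≈ 1.12 hours

δ = (z_{α/2} + z_β) · √((σ₁²+σ₂²)/n)
  = (1.645 + 1.282) · √(98/671)
  = 2.927 · √0.14605
  = 2.927 · 0.3822
  = 1.1186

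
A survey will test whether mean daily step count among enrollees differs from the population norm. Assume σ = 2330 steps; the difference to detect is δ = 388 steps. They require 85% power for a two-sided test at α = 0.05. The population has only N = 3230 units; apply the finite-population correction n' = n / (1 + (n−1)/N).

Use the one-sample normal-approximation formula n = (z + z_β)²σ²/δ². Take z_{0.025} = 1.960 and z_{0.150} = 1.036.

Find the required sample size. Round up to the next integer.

n = 295

n = (z_{α/2} + z_β)² · σ² / δ²
  = (1.960 + 1.036)² · 2330² / 388²
  = 8.9760 · 5428900 / 150544
  = 323.69
Finite-population correction (N = 3230): 323.69 / (1 + (323.69 − 1)/3230) = 294.29.
Round up → n = 295.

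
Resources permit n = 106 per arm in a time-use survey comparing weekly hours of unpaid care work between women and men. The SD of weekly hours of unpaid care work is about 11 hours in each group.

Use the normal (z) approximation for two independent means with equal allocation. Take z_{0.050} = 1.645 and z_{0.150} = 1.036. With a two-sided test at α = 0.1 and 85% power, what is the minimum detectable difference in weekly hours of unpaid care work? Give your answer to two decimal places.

Minimum detectable difference ≈ 4.05 hours

δ = (z_{α/2} + z_β) · √((σ₁²+σ₂²)/n)
  = (1.645 + 1.036) · √(242/106)
  = 2.681 · √2.283
  = 2.681 · 1.5110
  = 4.0509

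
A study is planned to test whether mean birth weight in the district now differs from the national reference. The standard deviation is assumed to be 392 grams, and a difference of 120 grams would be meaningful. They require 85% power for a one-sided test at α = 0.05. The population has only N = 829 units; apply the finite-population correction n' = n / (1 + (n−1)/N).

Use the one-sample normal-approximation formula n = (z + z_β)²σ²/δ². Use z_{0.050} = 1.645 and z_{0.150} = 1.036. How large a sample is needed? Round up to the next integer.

n = 71

n = (z_α + z_β)² · σ² / δ²
  = (1.645 + 1.036)² · 392² / 120²
  = 7.1878 · 153664 / 14400
  = 76.70
Finite-population correction (N = 829): 76.70 / (1 + (76.70 − 1)/829) = 70.28.
Round up → n = 71.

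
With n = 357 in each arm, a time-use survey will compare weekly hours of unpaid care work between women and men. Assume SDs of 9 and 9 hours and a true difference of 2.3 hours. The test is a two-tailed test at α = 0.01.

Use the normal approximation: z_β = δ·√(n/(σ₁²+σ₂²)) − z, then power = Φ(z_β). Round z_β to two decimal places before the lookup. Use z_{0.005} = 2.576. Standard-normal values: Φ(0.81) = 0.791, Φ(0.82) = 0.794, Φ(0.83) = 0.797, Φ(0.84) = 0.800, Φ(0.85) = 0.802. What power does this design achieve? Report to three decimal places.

z_β = δ·√(n/(σ₁²+σ₂²)) − z_{α/2}
    = 2.3 · √(357/162) − 2.576
    = 2.3 · 1.48449 − 2.576
    = 3.4143 − 2.576 = 0.8383 → 0.84
Power = Φ(0.84) = 0.800.

Power ≈ 0.800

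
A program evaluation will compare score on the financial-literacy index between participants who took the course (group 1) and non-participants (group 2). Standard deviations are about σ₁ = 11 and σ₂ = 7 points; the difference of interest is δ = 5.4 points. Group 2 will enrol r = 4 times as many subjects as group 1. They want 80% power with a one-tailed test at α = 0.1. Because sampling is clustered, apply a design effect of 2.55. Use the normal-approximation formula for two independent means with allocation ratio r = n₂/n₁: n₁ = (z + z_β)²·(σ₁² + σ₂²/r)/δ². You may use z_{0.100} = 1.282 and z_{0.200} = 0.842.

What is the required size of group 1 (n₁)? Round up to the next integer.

n₁ = (z_α + z_β)² · (σ₁² + σ₂²/r) / δ²
   = (1.282 + 0.842)² · (11² + 7²/4) / 5.4²
   = 4.5114 · (121 + 12.25) / 29.16
   = 4.5114 · 133.25 / 29.16
   = 20.62
Design effect: 2.55 × 20.62 = 52.57.
Round up → n₁ = 53; n₂ = r·n₁ = 4 × 53 = 212.

n₁ = 53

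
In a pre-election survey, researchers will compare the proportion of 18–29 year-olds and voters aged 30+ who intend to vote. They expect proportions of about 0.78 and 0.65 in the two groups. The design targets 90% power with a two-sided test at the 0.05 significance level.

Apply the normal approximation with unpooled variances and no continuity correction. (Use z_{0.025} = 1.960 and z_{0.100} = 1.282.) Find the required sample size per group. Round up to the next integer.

n = 249 per group

n = (z_{α/2} + z_β)² · [p₁(1−p₁) + p₂(1−p₂)] / (p₁ − p₂)²
  = (1.960 + 1.282)² · (0.78·0.22 + 0.65·0.35) / (0.13)²
  = (3.242)² · (0.1716 + 0.2275) / 0.0169
  = 10.5106 · 0.3991 / 0.0169
  = 248.21
Round up → n = 249 per group.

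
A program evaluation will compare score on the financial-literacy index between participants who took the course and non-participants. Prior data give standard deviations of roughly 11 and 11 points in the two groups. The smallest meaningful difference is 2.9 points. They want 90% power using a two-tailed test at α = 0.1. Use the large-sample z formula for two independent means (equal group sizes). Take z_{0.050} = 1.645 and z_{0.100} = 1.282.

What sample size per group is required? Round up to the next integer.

n = (z_{α/2} + z_β)² · (σ₁² + σ₂²) / δ²
  = (1.645 + 1.282)² · (11² + 11² = 242) / 2.9²
  = 8.5673 · 242 / 8.41
  = 246.53
Round up → n = 247 per group.

n = 247 per group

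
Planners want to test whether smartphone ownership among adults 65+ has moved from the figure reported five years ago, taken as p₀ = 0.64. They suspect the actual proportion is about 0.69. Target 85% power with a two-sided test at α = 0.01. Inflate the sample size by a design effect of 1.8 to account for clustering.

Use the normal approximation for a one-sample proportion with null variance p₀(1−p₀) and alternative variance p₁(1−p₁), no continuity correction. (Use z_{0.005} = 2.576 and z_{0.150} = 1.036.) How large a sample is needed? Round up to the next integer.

n = 2120

n = [z_{α/2}·√(p₀q₀) + z_β·√(p₁q₁)]² / (p₁ − p₀)²
  = [2.576·√(0.64·0.36) + 1.036·√(0.69·0.31)]² / (0.05)²
  = [2.576·0.4800 + 1.036·0.4625]² / 0.0025
  = [1.7156]² / 0.0025
  = 1177.34
Design effect: 1.8 × 1177.34 = 2119.22.
Round up → n = 2120.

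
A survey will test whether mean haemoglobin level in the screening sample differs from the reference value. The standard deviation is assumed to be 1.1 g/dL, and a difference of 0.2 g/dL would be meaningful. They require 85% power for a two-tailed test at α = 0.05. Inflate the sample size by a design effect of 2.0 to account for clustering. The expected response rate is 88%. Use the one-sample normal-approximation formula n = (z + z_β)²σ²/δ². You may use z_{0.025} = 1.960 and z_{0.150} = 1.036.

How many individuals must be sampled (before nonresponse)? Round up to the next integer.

n = 618

n = (z_{α/2} + z_β)² · σ² / δ²
  = (1.960 + 1.036)² · 1.1² / 0.2²
  = 8.9760 · 1.21 / 0.04
  = 271.52
Design effect: 2.0 × 271.52 = 543.05.
Adjust for 88% response: 543.05 / 0.88 = 617.10.
Round up → n = 618.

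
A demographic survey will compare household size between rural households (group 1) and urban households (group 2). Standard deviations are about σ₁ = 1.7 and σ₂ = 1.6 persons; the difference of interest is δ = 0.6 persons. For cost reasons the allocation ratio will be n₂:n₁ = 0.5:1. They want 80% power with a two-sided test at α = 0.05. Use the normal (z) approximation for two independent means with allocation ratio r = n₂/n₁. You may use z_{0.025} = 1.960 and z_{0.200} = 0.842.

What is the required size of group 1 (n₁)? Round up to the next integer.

n₁ = 175

n₁ = (z_{α/2} + z_β)² · (σ₁² + σ₂²/r) / δ²
   = (1.960 + 0.842)² · (1.7² + 1.6²/0.5) / 0.6²
   = 7.8512 · (2.89 + 5.12) / 0.36
   = 7.8512 · 8.01 / 0.36
   = 174.69
Round up → n₁ = 175; n₂ = r·n₁ = 0.5 × 175 = 88.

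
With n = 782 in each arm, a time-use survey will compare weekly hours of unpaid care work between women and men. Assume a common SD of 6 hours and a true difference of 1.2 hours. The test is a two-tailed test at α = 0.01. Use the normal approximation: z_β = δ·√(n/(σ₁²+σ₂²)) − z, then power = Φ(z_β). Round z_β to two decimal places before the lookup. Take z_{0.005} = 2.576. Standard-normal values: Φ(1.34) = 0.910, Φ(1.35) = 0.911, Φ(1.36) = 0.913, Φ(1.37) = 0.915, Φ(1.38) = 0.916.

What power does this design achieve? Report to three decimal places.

Power ≈ 0.916

z_β = δ·√(n/(σ₁²+σ₂²)) − z_{α/2}
    = 1.2 · √(782/72) − 2.576
    = 1.2 · 3.29562 − 2.576
    = 3.9547 − 2.576 = 1.3787 → 1.38
Power = Φ(1.38) = 0.916.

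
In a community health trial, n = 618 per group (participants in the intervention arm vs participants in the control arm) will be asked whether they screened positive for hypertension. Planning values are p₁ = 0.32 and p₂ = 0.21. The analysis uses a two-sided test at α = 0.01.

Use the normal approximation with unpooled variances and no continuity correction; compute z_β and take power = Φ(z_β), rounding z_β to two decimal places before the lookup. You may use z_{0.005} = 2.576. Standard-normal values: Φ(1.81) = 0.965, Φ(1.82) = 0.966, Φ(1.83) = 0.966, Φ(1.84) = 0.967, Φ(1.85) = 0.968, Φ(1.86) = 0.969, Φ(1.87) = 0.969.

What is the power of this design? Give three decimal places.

Power ≈ 0.967

z_β = |p₁−p₂|·√(n/[p₁q₁+p₂q₂]) − z_{α/2}
    = 0.11 · √(618/0.3835) − 2.576
    = 0.11 · 40.1432 − 2.576
    = 4.4157 − 2.576 = 1.8397 → 1.84
Power = Φ(1.84) = 0.967.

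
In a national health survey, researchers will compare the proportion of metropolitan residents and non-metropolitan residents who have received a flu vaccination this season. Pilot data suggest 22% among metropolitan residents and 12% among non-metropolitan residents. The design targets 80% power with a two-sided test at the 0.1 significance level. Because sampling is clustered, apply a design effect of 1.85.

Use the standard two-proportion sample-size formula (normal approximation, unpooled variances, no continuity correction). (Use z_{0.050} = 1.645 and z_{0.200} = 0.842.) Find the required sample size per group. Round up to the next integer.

n = (z_{α/2} + z_β)² · [p₁(1−p₁) + p₂(1−p₂)] / (p₁ − p₂)²
  = (1.645 + 0.842)² · (0.22·0.78 + 0.12·0.88) / (0.10)²
  = (2.487)² · (0.1716 + 0.1056) / 0.0100
  = 6.1852 · 0.2772 / 0.0100
  = 171.45
Design effect: 1.85 × 171.45 = 317.19.
Round up → n = 318 per group.

n = 318 per group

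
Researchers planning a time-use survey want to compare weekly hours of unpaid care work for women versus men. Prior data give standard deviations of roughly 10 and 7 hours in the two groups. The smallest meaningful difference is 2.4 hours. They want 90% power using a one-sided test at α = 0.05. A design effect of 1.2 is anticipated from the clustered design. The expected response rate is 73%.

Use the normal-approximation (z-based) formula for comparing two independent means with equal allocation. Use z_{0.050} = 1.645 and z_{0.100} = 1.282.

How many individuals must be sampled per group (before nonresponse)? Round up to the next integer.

n = (z_α + z_β)² · (σ₁² + σ₂²) / δ²
  = (1.645 + 1.282)² · (10² + 7² = 149) / 2.4²
  = 8.5673 · 149 / 5.76
  = 221.62
Design effect: 1.2 × 221.62 = 265.94.
Adjust for 73% response: 265.94 / 0.73 = 364.31.
Round up → n = 365 per group.

n = 365 per group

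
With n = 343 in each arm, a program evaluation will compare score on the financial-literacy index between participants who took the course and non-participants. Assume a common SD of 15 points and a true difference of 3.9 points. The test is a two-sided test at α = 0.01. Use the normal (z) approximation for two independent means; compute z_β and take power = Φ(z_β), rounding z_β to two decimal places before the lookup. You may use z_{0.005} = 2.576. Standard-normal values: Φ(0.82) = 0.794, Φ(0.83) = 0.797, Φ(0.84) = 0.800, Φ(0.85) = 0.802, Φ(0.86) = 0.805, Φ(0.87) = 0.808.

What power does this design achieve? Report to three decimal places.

z_β = δ·√(n/(σ₁²+σ₂²)) − z_{α/2}
    = 3.9 · √(343/450) − 2.576
    = 3.9 · 0.87305 − 2.576
    = 3.4049 − 2.576 = 0.8289 → 0.83
Power = Φ(0.83) = 0.797.

Power ≈ 0.797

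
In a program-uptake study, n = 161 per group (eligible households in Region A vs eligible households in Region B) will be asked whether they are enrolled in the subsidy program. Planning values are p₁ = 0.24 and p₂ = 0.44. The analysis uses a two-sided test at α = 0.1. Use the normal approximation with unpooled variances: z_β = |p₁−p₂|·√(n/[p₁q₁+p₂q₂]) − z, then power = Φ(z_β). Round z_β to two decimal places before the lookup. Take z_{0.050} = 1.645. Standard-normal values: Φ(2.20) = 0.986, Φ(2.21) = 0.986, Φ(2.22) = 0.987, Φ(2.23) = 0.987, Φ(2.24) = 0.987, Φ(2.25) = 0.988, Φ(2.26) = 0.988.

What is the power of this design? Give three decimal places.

z_β = |p₁−p₂|·√(n/[p₁q₁+p₂q₂]) − z_{α/2}
    = 0.20 · √(161/0.4288) − 1.645
    = 0.20 · 19.3770 − 1.645
    = 3.8754 − 1.645 = 2.2304 → 2.23
Power = Φ(2.23) = 0.987.

Power ≈ 0.987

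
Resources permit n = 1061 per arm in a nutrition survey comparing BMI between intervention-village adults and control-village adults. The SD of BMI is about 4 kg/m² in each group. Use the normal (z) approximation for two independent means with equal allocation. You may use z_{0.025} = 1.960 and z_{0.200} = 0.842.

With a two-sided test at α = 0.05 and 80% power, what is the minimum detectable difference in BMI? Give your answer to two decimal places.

Minimum detectable difference ≈ 0.49 kg/m²

δ = (z_{α/2} + z_β) · √((σ₁²+σ₂²)/n)
  = (1.960 + 0.842) · √(32/1061)
  = 2.802 · √0.03016
  = 2.802 · 0.1737
  = 0.4866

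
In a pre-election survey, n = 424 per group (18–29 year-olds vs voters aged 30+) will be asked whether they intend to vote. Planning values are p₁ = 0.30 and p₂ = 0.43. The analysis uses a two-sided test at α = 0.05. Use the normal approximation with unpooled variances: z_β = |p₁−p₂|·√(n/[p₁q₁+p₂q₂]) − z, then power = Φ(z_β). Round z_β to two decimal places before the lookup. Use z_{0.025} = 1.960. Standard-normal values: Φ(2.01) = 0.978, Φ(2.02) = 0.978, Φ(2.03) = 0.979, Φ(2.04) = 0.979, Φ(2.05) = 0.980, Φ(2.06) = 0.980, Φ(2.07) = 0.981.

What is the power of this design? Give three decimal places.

z_β = |p₁−p₂|·√(n/[p₁q₁+p₂q₂]) − z_{α/2}
    = 0.13 · √(424/0.4551) − 1.960
    = 0.13 · 30.5232 − 1.960
    = 3.9680 − 1.960 = 2.0080 → 2.01
Power = Φ(2.01) = 0.978.

Power ≈ 0.978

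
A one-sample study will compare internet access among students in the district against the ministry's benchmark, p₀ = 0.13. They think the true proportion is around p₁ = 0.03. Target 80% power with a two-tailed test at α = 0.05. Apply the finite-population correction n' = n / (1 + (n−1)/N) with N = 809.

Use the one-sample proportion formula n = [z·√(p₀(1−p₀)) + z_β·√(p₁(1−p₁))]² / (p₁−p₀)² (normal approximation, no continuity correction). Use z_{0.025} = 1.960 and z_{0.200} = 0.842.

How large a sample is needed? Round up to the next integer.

n = [z_{α/2}·√(p₀q₀) + z_β·√(p₁q₁)]² / (p₁ − p₀)²
  = [1.960·√(0.13·0.87) + 0.842·√(0.03·0.97)]² / (-0.10)²
  = [1.960·0.3363 + 0.842·0.1706]² / 0.0100
  = [0.8028]² / 0.0100
  = 64.45
Finite-population correction (N = 809): 64.45 / (1 + (64.45 − 1)/809) = 59.76.
Round up → n = 60.

n = 60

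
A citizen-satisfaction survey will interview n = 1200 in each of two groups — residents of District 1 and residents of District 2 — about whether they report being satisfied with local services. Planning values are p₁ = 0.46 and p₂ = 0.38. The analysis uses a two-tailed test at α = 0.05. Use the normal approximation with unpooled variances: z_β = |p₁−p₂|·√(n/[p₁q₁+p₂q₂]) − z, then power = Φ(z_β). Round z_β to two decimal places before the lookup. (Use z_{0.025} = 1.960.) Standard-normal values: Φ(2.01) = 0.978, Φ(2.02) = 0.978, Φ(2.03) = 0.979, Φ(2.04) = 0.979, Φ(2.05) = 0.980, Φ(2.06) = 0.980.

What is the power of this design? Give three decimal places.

Power ≈ 0.978

z_β = |p₁−p₂|·√(n/[p₁q₁+p₂q₂]) − z_{α/2}
    = 0.08 · √(1200/0.4840) − 1.960
    = 0.08 · 49.7930 − 1.960
    = 3.9834 − 1.960 = 2.0234 → 2.02
Power = Φ(2.02) = 0.978.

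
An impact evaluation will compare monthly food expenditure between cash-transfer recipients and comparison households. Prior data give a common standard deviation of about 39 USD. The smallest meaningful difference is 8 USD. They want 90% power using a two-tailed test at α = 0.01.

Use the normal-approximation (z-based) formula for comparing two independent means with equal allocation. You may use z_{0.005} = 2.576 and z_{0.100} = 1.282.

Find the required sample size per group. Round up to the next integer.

n = 708 per group

n = (z_{α/2} + z_β)² · (σ₁² + σ₂²) / δ²
  = (2.576 + 1.282)² · (2·39² = 3042) / 8²
  = 14.8842 · 3042 / 64
  = 707.46
Round up → n = 708 per group.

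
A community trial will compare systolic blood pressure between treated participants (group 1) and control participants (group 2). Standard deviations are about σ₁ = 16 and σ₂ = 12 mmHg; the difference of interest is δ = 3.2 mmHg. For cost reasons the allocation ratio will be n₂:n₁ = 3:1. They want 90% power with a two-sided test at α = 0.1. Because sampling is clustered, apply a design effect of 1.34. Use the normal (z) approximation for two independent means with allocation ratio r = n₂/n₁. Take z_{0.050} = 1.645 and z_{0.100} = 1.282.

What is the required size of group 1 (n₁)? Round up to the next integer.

n₁ = (z_{α/2} + z_β)² · (σ₁² + σ₂²/r) / δ²
   = (1.645 + 1.282)² · (16² + 12²/3) / 3.2²
   = 8.5673 · (256 + 48) / 10.24
   = 8.5673 · 304 / 10.24
   = 254.34
Design effect: 1.34 × 254.34 = 340.82.
Round up → n₁ = 341; n₂ = r·n₁ = 3 × 341 = 1023.

n₁ = 341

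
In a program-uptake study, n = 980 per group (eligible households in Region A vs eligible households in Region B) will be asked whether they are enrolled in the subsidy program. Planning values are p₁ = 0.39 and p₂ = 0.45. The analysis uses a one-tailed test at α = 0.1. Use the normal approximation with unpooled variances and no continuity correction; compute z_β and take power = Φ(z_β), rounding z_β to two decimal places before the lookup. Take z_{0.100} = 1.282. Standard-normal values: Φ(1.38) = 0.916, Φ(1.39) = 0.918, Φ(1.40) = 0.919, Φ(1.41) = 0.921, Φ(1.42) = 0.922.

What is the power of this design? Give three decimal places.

Power ≈ 0.921

z_β = |p₁−p₂|·√(n/[p₁q₁+p₂q₂]) − z_α
    = 0.06 · √(980/0.4854) − 1.282
    = 0.06 · 44.9328 − 1.282
    = 2.6960 − 1.282 = 1.4140 → 1.41
Power = Φ(1.41) = 0.921.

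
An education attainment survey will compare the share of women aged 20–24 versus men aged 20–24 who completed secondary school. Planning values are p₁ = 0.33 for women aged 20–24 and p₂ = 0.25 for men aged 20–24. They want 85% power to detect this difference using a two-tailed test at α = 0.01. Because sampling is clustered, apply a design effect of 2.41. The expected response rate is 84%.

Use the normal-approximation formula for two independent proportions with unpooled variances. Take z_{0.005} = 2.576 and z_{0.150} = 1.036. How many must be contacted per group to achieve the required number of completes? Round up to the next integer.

n = (z_{α/2} + z_β)² · [p₁(1−p₁) + p₂(1−p₂)] / (p₁ − p₂)²
  = (2.576 + 1.036)² · (0.33·0.67 + 0.25·0.75) / (0.08)²
  = (3.612)² · (0.2211 + 0.1875) / 0.0064
  = 13.0465 · 0.4086 / 0.0064
  = 832.94
Design effect: 2.41 × 832.94 = 2007.39.
Adjust for 84% response: 2007.39 / 0.84 = 2389.75.
Round up → n = 2390 per group.

n = 2390 per group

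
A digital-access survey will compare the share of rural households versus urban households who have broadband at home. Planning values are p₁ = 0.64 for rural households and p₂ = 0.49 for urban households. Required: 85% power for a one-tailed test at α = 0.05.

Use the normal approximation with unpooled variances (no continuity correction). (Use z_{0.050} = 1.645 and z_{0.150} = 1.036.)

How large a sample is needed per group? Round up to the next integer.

n = (z_α + z_β)² · [p₁(1−p₁) + p₂(1−p₂)] / (p₁ − p₂)²
  = (1.645 + 1.036)² · (0.64·0.36 + 0.49·0.51) / (0.15)²
  = (2.681)² · (0.2304 + 0.2499) / 0.0225
  = 7.1878 · 0.4803 / 0.0225
  = 153.43
Round up → n = 154 per group.

n = 154 per group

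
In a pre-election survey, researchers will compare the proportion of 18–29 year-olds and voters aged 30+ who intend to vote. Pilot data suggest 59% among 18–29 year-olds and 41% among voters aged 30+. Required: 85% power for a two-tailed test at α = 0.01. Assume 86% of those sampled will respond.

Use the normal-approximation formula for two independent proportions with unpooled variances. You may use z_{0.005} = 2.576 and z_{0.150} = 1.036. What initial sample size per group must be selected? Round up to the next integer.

n = 227 per group

n = (z_{α/2} + z_β)² · [p₁(1−p₁) + p₂(1−p₂)] / (p₁ − p₂)²
  = (2.576 + 1.036)² · (0.59·0.41 + 0.41·0.59) / (0.18)²
  = (3.612)² · (0.2419 + 0.2419) / 0.0324
  = 13.0465 · 0.4838 / 0.0324
  = 194.81
Adjust for 86% response: 194.81 / 0.86 = 226.53.
Round up → n = 227 per group.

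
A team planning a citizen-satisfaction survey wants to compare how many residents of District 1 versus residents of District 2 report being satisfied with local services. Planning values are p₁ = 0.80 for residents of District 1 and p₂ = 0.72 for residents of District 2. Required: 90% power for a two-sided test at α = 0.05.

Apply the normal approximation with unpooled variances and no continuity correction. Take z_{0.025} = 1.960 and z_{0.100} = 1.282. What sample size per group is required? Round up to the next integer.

n = 594 per group

n = (z_{α/2} + z_β)² · [p₁(1−p₁) + p₂(1−p₂)] / (p₁ − p₂)²
  = (1.960 + 1.282)² · (0.80·0.20 + 0.72·0.28) / (0.08)²
  = (3.242)² · (0.1600 + 0.2016) / 0.0064
  = 10.5106 · 0.3616 / 0.0064
  = 593.85
Round up → n = 594 per group.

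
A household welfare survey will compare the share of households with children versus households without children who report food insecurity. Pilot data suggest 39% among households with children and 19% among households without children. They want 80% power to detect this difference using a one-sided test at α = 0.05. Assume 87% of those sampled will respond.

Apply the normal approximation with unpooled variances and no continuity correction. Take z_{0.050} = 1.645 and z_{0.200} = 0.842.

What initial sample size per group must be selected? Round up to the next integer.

n = 70 per group

n = (z_α + z_β)² · [p₁(1−p₁) + p₂(1−p₂)] / (p₁ − p₂)²
  = (1.645 + 0.842)² · (0.39·0.61 + 0.19·0.81) / (0.20)²
  = (2.487)² · (0.2379 + 0.1539) / 0.0400
  = 6.1852 · 0.3918 / 0.0400
  = 60.58
Adjust for 87% response: 60.58 / 0.87 = 69.64.
Round up → n = 70 per group.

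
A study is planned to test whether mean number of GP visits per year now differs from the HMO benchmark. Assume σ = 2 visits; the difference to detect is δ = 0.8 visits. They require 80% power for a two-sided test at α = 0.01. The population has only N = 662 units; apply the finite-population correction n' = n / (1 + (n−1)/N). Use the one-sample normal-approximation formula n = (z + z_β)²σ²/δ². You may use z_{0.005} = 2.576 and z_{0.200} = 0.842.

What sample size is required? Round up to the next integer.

n = 66

n = (z_{α/2} + z_β)² · σ² / δ²
  = (2.576 + 0.842)² · 2² / 0.8²
  = 11.6827 · 4 / 0.64
  = 73.02
Finite-population correction (N = 662): 73.02 / (1 + (73.02 − 1)/662) = 65.85.
Round up → n = 66.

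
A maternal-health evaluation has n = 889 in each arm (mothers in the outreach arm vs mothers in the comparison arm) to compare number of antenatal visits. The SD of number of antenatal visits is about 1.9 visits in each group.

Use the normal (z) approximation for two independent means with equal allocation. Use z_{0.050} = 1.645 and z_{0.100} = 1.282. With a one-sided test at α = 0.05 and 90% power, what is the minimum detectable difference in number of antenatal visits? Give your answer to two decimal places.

Minimum detectable difference ≈ 0.26 visits

δ = (z_α + z_β) · √((σ₁²+σ₂²)/n)
  = (1.645 + 1.282) · √(7.22/889)
  = 2.927 · √0.00812
  = 2.927 · 0.0901
  = 0.2638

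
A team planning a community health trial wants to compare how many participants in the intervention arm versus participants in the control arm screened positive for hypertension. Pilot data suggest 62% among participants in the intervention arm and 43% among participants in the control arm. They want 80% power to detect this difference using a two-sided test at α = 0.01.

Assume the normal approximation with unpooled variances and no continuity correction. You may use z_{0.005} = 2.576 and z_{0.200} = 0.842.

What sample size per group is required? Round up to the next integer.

n = 156 per group

n = (z_{α/2} + z_β)² · [p₁(1−p₁) + p₂(1−p₂)] / (p₁ − p₂)²
  = (2.576 + 0.842)² · (0.62·0.38 + 0.43·0.57) / (0.19)²
  = (3.418)² · (0.2356 + 0.2451) / 0.0361
  = 11.6827 · 0.4807 / 0.0361
  = 155.56
Round up → n = 156 per group.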